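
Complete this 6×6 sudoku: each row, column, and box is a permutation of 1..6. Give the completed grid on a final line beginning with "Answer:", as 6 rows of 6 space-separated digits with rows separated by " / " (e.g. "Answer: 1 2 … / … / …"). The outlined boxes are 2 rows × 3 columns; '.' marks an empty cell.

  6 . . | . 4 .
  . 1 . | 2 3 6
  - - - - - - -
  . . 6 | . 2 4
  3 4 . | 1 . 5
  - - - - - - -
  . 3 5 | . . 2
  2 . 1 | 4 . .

Step 1. [r2c1∈{4,5}] 5 has one home in row 2: r2c1 ⇒ r2c1=5.
Step 2. [r5c4∈{6}] r5c4 is down to just 6 ⇒ r5c4=6.
Step 3. [r1c2∈{2}] r1c2's peers cover all but 2. So r1c2=2.
Step 4. [r3c2∈{5}] r3c2 has the single candidate 5, so r3c2=5.
Step 5. [r5c1∈{4}] r5c1 is down to just 4, so r5c1=4.
Step 6. [r2c3∈{4}] r2c3 has the single candidate 4, so r2c3=4.
Step 7. [r6c5∈{5}] r6c5 is down to just 5, so r6c5=5.
Step 8. [r4c3∈{2}] r4c3 has the single candidate 2, so r4c3=2.
Step 9. [r1c4∈{5}] only 5 remains possible at r1c4 ⇒ r1c4=5.
Step 10. [r3c4∈{3}] only 3 remains possible at r3c4 ⇒ r3c4=3.
Step 11. [r5c5∈{1}] nothing but 1 survives at r5c5. So r5c5=1.
Step 12. [r6c2∈{6}] r6c2 is down to just 6. So r6c2=6.
Step 13. [r6c6∈{3}] nothing but 3 survives at r6c6, so r6c6=3.
Step 14. [r3c1∈{1}] only 1 remains possible at r3c1. So r3c1=1.
Step 15. [r1c6∈{1}] r1c6 is down to just 1, so r1c6=1.
Step 16. [r4c5∈{6}] nothing but 6 survives at r4c5, so r4c5=6.
Step 17. [r1c3∈{3}] r1c3's peers cover all but 3. So r1c3=3.

Answer: 6 2 3 5 4 1 / 5 1 4 2 3 6 / 1 5 6 3 2 4 / 3 4 2 1 6 5 / 4 3 5 6 1 2 / 2 6 1 4 5 3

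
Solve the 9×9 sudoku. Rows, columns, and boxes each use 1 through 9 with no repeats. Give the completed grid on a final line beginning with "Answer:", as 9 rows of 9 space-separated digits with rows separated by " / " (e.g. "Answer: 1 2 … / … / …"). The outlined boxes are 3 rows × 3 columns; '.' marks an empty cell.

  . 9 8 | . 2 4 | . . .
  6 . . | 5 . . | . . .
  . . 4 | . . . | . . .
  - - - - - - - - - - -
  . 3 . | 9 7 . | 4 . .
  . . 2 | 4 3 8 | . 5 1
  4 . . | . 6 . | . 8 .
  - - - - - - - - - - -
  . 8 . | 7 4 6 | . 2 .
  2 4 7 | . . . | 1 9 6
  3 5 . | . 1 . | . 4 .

Step 1. [r4c9∈{2}] nothing but 2 survives at r4c9, so r4c9=2.
Step 2. [r2c3∈{1,3}] across col 3, 3 lands solely at r2c3, so r2c3=3.
Step 3. [r4c8∈{6}] nothing but 6 survives at r4c8 ⇒ r4c8=6.
Step 4. [r9c6∈{2,9}] in box 8, 9 fits only at r9c6, so r9c6=9.
Step 5. [r2c9∈{4,7,8,9}] across row 2, 4 lands solely at r2c9, so r2c9=4.
Step 6. [r6c6∈{1,2,5}] in col 6, 2 fits only at r6c6, so r6c6=2.
Step 7. [r6c4∈{1}] r6c4's peers cover all but 1 ⇒ r6c4=1.
Step 8. [r6c2∈{7}] nothing but 7 survives at r6c2. So r6c2=7.
Step 9. [r5c7∈{7,9}] row 5 places 7 nowhere but r5c7 ⇒ r5c7=7.
Step 10. [r9c7∈{8}] nothing but 8 survives at r9c7, so r9c7=8.
Step 11. [r3c9∈{3,5,7,8,9}] 8 has one home in col 9: r3c9 ⇒ r3c9=8.
Step 12. [r6c3∈{5,9}] r6c3 is the only open cell in row 6 admitting 5 ⇒ r6c3=5.
Step 13. [r7c3∈{1,9}] r7c3 is the only open cell in col 3 admitting 9. So r7c3=9.
Step 14. [r7c1∈{1}] r7c1's peers cover all but 1, so r7c1=1.
Step 15. [r1c8∈{1,3,7}] row 1 places 1 nowhere but r1c8 ⇒ r1c8=1.
Step 16. [r3c8∈{3,7}] r3c8 is the only open cell in col 8 admitting 3 ⇒ r3c8=3.
Step 17. [r6c9∈{3,9}] col 9 places 9 nowhere but r6c9. So r6c9=9.
Step 18. [r8c6∈{3,5}] 3 has one home in col 6: r8c6, so r8c6=3.
Step 19. [r3c5∈{9}] r3c5 has the single candidate 9. So r3c5=9.
Step 20. [r2c8∈{7}] r2c8's peers cover all but 7, so r2c8=7.
Step 21. [r1c9∈{5}] r1c9's peers cover all but 5, so r1c9=5.
Step 22. [r2c6∈{1}] r2c6 is down to just 1. So r2c6=1.
Step 23. [r1c7∈{6}] r1c7's peers cover all but 6, so r1c7=6.
Step 24. [r3c7∈{2}] r3c7 is down to just 2 ⇒ r3c7=2.
Step 25. [r3c1∈{5,7}] 5 has one home in row 3: r3c1, so r3c1=5.
Step 26. [r7c7∈{3,5}] r7c7 is the only open cell in row 7 admitting 5 ⇒ r7c7=5.
Step 27. [r2c5∈{8}] nothing but 8 survives at r2c5. So r2c5=8.
Step 28. [r4c3∈{1}] r4c3 has the single candidate 1, so r4c3=1.
Step 29. [r9c4∈{2}] r9c4 is down to just 2, so r9c4=2.
Step 30. [r3c4∈{6}] r3c4 is down to just 6 ⇒ r3c4=6.
Step 31. [r8c4∈{8}] nothing but 8 survives at r8c4, so r8c4=8.
Step 32. [r8c5∈{5}] only 5 remains possible at r8c5, so r8c5=5.
Step 33. [r3c2∈{1}] only 1 remains possible at r3c2, so r3c2=1.
Step 34. [r7c9∈{3}] nothing but 3 survives at r7c9. So r7c9=3.
Step 35. [r2c2∈{2}] r2c2's peers cover all but 2 ⇒ r2c2=2.
Step 36. [r1c4∈{3}] r1c4 has the single candidate 3 ⇒ r1c4=3.
Step 37. [r9c3∈{6}] r9c3's peers cover all but 6. So r9c3=6.
Step 38. [r9c9∈{7}] r9c9 has the single candidate 7 ⇒ r9c9=7.
Step 39. [r5c2∈{6}] r5c2 has the single candidate 6. So r5c2=6.
Step 40. [r1c1∈{7}] r1c1 is down to just 7, so r1c1=7.
Step 41. [r6c7∈{3}] r6c7 has the single candidate 3 ⇒ r6c7=3.
Step 42. [r2c7∈{9}] nothing but 9 survives at r2c7 ⇒ r2c7=9.
Step 43. [r3c6∈{7}] only 7 remains possible at r3c6, so r3c6=7.
Step 44. [r4c6∈{5}] only 5 remains possible at r4c6. So r4c6=5.
Step 45. [r4c1∈{8}] only 8 remains possible at r4c1. So r4c1=8.
Step 46. [r5c1∈{9}] r5c1 has the single candidate 9. So r5c1=9.

Answer: 7 9 8 3 2 4 6 1 5 / 6 2 3 5 8 1 9 7 4 / 5 1 4 6 9 7 2 3 8 / 8 3 1 9 7 5 4 6 2 / 9 6 2 4 3 8 7 5 1 / 4 7 5 1 6 2 3 8 9 / 1 8 9 7 4 6 5 2 3 / 2 4 7 8 5 3 1 9 6 / 3 5 6 2 1 9 8 4 7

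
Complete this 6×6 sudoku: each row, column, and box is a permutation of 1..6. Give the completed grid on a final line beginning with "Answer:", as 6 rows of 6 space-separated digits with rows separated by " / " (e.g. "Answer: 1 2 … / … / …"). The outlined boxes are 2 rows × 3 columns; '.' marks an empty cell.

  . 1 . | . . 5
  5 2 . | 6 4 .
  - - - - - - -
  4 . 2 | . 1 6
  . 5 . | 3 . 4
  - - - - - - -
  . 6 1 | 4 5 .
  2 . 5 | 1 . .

Step 1. [r6c6∈{3}] nothing but 3 survives at r6c6, so r6c6=3.
Step 2. [r1c5∈{2,3}] across col 5, 3 lands solely at r1c5, so r1c5=3.
Step 3. [r1c1∈{6}] nothing but 6 survives at r1c1. So r1c1=6.
Step 4. [r6c2∈{4}] r6c2's peers cover all but 4 ⇒ r6c2=4.
Step 5. [r2c6∈{1}] nothing but 1 survives at r2c6. So r2c6=1.
Step 6. [r3c4∈{5}] only 5 remains possible at r3c4 ⇒ r3c4=5.
Step 7. [r4c1∈{1}] r4c1 has the single candidate 1, so r4c1=1.
Step 8. [r2c3∈{3}] r2c3's peers cover all but 3. So r2c3=3.
Step 9. [r4c3∈{6}] only 6 remains possible at r4c3. So r4c3=6.
Step 10. [r4c5∈{2}] nothing but 2 survives at r4c5, so r4c5=2.
Step 11. [r5c1∈{3}] nothing but 3 survives at r5c1. So r5c1=3.
Step 12. [r3c2∈{3}] r3c2 is down to just 3. So r3c2=3.
Step 13. [r1c3∈{4}] r1c3 has the single candidate 4. So r1c3=4.
Step 14. [r1c4∈{2}] r1c4's peers cover all but 2 ⇒ r1c4=2.
Step 15. [r5c6∈{2}] r5c6 has the single candidate 2 ⇒ r5c6=2.
Step 16. [r6c5∈{6}] r6c5 is down to just 6, so r6c5=6.

Answer: 6 1 4 2 3 5 / 5 2 3 6 4 1 / 4 3 2 5 1 6 / 1 5 6 3 2 4 / 3 6 1 4 5 2 / 2 4 5 1 6 3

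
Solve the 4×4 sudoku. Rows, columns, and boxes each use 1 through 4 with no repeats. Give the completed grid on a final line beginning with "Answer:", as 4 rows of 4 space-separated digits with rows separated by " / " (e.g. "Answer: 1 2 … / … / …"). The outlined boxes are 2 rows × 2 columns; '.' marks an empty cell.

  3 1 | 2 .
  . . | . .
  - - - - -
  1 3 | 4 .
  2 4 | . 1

Step 1. [r2c4∈{3,4}] col 4 places 3 nowhere but r2c4 ⇒ r2c4=3.
Step 2. [r4c3∈{3}] only 3 remains possible at r4c3 ⇒ r4c3=3.
Step 3. [r3c4∈{2}] only 2 remains possible at r3c4 ⇒ r3c4=2.
Step 4. [r2c2∈{2}] only 2 remains possible at r2c2. So r2c2=2.
Step 5. [r2c1∈{4}] nothing but 4 survives at r2c1. So r2c1=4.
Step 6. [r1c4∈{4}] nothing but 4 survives at r1c4 ⇒ r1c4=4.
Step 7. [r2c3∈{1}] r2c3 is down to just 1 ⇒ r2c3=1.

Answer: 3 1 2 4 / 4 2 1 3 / 1 3 4 2 / 2 4 3 1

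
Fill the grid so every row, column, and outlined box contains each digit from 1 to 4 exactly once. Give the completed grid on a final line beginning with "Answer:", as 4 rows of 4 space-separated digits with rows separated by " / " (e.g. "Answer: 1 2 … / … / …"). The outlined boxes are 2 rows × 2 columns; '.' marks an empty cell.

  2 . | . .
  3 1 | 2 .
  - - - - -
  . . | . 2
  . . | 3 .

Step 1. [r1c2∈{4}] r1c2 is down to just 4, so r1c2=4.
Step 2. [r3c3∈{1,4}] in col 3, 4 fits only at r3c3, so r3c3=4.
Step 3. [r4c4∈{1}] r4c4 has the single candidate 1, so r4c4=1.
Step 4. [r3c2∈{3}] only 3 remains possible at r3c2. So r3c2=3.
Step 5. [r2c4∈{4}] r2c4's peers cover all but 4, so r2c4=4.
Step 6. [r3c1∈{1}] nothing but 1 survives at r3c1, so r3c1=1.
Step 7. [r1c4∈{3}] nothing but 3 survives at r1c4. So r1c4=3.
Step 8. [r4c1∈{4}] nothing but 4 survives at r4c1 ⇒ r4c1=4.
Step 9. [r1c3∈{1}] r1c3's peers cover all but 1. So r1c3=1.
Step 10. [r4c2∈{2}] nothing but 2 survives at r4c2 ⇒ r4c2=2.

Answer: 2 4 1 3 / 3 1 2 4 / 1 3 4 2 / 4 2 3 1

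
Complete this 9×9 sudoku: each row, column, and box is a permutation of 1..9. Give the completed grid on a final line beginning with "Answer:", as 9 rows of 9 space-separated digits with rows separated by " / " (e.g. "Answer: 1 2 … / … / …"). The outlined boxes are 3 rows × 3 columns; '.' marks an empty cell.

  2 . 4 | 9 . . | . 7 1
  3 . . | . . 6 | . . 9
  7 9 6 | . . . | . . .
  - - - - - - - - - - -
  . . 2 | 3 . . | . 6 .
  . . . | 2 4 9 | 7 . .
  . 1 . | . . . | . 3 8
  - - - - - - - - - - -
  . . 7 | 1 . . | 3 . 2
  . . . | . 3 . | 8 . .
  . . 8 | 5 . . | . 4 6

Step 1. [r5c9∈{5}] r5c9 is down to just 5, so r5c9=5.
Step 2. [r4c9∈{4}] r4c9's peers cover all but 4. So r4c9=4.
Step 3. [r6c1∈{4,5,6,9}] across row 6, 4 lands solely at r6c1 ⇒ r6c1=4.
Step 4. [r4c2∈{5,7,8}] 7 has one home in col 2: r4c2 ⇒ r4c2=7.
Step 5. [r6c7∈{2,9}] across row 6, 2 lands solely at r6c7 ⇒ r6c7=2.
Step 6. [r2c3∈{1,5}] 1 has one home in box 1: r2c3 ⇒ r2c3=1.
Step 7. [r6c3∈{5,9}] in row 6, 9 fits only at r6c3. So r6c3=9.
Step 8. [r4c1∈{5,8}] across box 4, 5 lands solely at r4c1, so r4c1=5.
Step 9. [r8c3∈{5}] nothing but 5 survives at r8c3. So r8c3=5.
Step 10. [r7c8∈{5,9}] 5 has one home in row 7: r7c8, so r7c8=5.
Step 11. [r8c8∈{1,9}] across col 8, 9 lands solely at r8c8 ⇒ r8c8=9.
Step 12. [r1c6∈{3,5,8}] row 1 places 3 nowhere but r1c6 ⇒ r1c6=3.
Step 13. [r9c7∈{1}] r9c7 is down to just 1. So r9c7=1.
Step 14. [r5c1∈{6,8}] col 1 places 8 nowhere but r5c1, so r5c1=8.
Step 15. [r5c2∈{3,6}] r5c2 is the only open cell in row 5 admitting 6, so r5c2=6.
Step 16. [r8c9∈{7}] r8c9 has the single candidate 7, so r8c9=7.
Step 17. [r9c1∈{9}] r9c1 is down to just 9, so r9c1=9.
Step 18. [r7c2∈{4}] nothing but 4 survives at r7c2 ⇒ r7c2=4.
Step 19. [r7c6∈{8}] r7c6 has the single candidate 8 ⇒ r7c6=8.
Step 20. [r4c5∈{1,8}] in row 4, 8 fits only at r4c5, so r4c5=8.
Step 21. [r1c5∈{5}] r1c5's peers cover all but 5, so r1c5=5.
Step 22. [r3c7∈{4,5}] 5 has one home in row 3: r3c7. So r3c7=5.
Step 23. [r7c1∈{6}] r7c1 has the single candidate 6. So r7c1=6.
Step 24. [r8c4∈{4,6}] row 8 places 6 nowhere but r8c4. So r8c4=6.
Step 25. [r6c4∈{7}] r6c4's peers cover all but 7. So r6c4=7.
Step 26. [r3c5∈{1,2}] r3c5 is the only open cell in col 5 admitting 1. So r3c5=1.
Step 27. [r8c2∈{2}] nothing but 2 survives at r8c2. So r8c2=2.
Step 28. [r9c6∈{2,7}] in col 6, 7 fits only at r9c6. So r9c6=7.
Step 29. [r3c6∈{2,4}] 2 has one home in col 6: r3c6, so r3c6=2.
Step 30. [r3c8∈{8}] r3c8's peers cover all but 8 ⇒ r3c8=8.
Step 31. [r2c4∈{4,8}] r2c4 is the only open cell in col 4 admitting 8 ⇒ r2c4=8.
Step 32. [r9c5∈{2}] r9c5's peers cover all but 2 ⇒ r9c5=2.
Step 33. [r5c8∈{1}] nothing but 1 survives at r5c8, so r5c8=1.
Step 34. [r3c4∈{4}] nothing but 4 survives at r3c4 ⇒ r3c4=4.
Step 35. [r3c9∈{3}] r3c9 is down to just 3, so r3c9=3.
Step 36. [r2c2∈{5}] r2c2 has the single candidate 5, so r2c2=5.
Step 37. [r2c8∈{2}] r2c8 has the single candidate 2. So r2c8=2.
Step 38. [r2c7∈{4}] r2c7's peers cover all but 4. So r2c7=4.
Step 39. [r1c2∈{8}] nothing but 8 survives at r1c2 ⇒ r1c2=8.
Step 40. [r2c5∈{7}] r2c5 has the single candidate 7 ⇒ r2c5=7.
Step 41. [r8c6∈{4}] r8c6's peers cover all but 4. So r8c6=4.
Step 42. [r8c1∈{1}] only 1 remains possible at r8c1, so r8c1=1.
Step 43. [r9c2∈{3}] only 3 remains possible at r9c2, so r9c2=3.
Step 44. [r4c7∈{9}] nothing but 9 survives at r4c7, so r4c7=9.
Step 45. [r4c6∈{1}] nothing but 1 survives at r4c6. So r4c6=1.
Step 46. [r6c6∈{5}] only 5 remains possible at r6c6, so r6c6=5.
Step 47. [r1c7∈{6}] r1c7's peers cover all but 6, so r1c7=6.
Step 48. [r6c5∈{6}] r6c5 has the single candidate 6 ⇒ r6c5=6.
Step 49. [r7c5∈{9}] r7c5 is down to just 9. So r7c5=9.
Step 50. [r5c3∈{3}] r5c3 is down to just 3, so r5c3=3.

Answer: 2 8 4 9 5 3 6 7 1 / 3 5 1 8 7 6 4 2 9 / 7 9 6 4 1 2 5 8 3 / 5 7 2 3 8 1 9 6 4 / 8 6 3 2 4 9 7 1 5 / 4 1 9 7 6 5 2 3 8 / 6 4 7 1 9 8 3 5 2 / 1 2 5 6 3 4 8 9 7 / 9 3 8 5 2 7 1 4 6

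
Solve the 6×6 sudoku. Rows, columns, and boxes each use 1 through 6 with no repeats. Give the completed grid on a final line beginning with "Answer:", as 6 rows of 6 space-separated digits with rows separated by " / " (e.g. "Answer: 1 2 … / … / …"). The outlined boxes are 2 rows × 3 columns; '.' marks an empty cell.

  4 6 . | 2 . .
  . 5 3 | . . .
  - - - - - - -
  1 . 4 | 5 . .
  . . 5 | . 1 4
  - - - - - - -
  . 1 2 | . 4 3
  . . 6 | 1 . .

Step 1. [r4c4∈{3,6}] in col 4, 3 fits only at r4c4. So r4c4=3.
Step 2. [r2c5∈{6}] nothing but 6 survives at r2c5, so r2c5=6.
Step 3. [r3c5∈{2}] nothing but 2 survives at r3c5, so r3c5=2.
Step 4. [r6c5∈{5}] r6c5 has the single candidate 5, so r6c5=5.
Step 5. [r4c1∈{2,6}] r4c1 is the only open cell in row 4 admitting 6 ⇒ r4c1=6.
Step 6. [r1c6∈{1,5}] across row 1, 5 lands solely at r1c6, so r1c6=5.
Step 7. [r6c1∈{3}] r6c1 has the single candidate 3 ⇒ r6c1=3.
Step 8. [r4c2∈{2}] r4c2's peers cover all but 2, so r4c2=2.
Step 9. [r3c2∈{3}] nothing but 3 survives at r3c2, so r3c2=3.
Step 10. [r5c1∈{5}] r5c1 is down to just 5, so r5c1=5.
Step 11. [r1c3∈{1}] r1c3 is down to just 1, so r1c3=1.
Step 12. [r2c6∈{1}] r2c6 has the single candidate 1 ⇒ r2c6=1.
Step 13. [r3c6∈{6}] r3c6 is down to just 6, so r3c6=6.
Step 14. [r5c4∈{6}] nothing but 6 survives at r5c4, so r5c4=6.
Step 15. [r2c4∈{4}] only 4 remains possible at r2c4 ⇒ r2c4=4.
Step 16. [r6c2∈{4}] nothing but 4 survives at r6c2. So r6c2=4.
Step 17. [r6c6∈{2}] r6c6 is down to just 2. So r6c6=2.
Step 18. [r2c1∈{2}] r2c1's peers cover all but 2, so r2c1=2.
Step 19. [r1c5∈{3}] nothing but 3 survives at r1c5. So r1c5=3.

Answer: 4 6 1 2 3 5 / 2 5 3 4 6 1 / 1 3 4 5 2 6 / 6 2 5 3 1 4 / 5 1 2 6 4 3 / 3 4 6 1 5 2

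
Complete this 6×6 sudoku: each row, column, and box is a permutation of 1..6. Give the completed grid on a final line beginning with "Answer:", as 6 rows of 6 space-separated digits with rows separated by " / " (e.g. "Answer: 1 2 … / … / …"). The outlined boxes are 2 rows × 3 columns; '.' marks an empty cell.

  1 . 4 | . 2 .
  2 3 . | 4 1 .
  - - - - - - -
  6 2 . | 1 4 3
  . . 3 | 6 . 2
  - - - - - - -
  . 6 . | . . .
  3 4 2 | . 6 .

Step 1. [r6c4∈{5}] only 5 remains possible at r6c4, so r6c4=5.
Step 2. [r3c3∈{5}] nothing but 5 survives at r3c3 ⇒ r3c3=5.
Step 3. [r1c6∈{5,6}] in row 1, 6 fits only at r1c6, so r1c6=6.
Step 4. [r5c6∈{1,4}] row 5 places 4 nowhere but r5c6. So r5c6=4.
Step 5. [r5c5∈{3}] nothing but 3 survives at r5c5. So r5c5=3.
Step 6. [r2c3∈{6}] r2c3's peers cover all but 6. So r2c3=6.
Step 7. [r5c4∈{2}] nothing but 2 survives at r5c4. So r5c4=2.
Step 8. [r4c1∈{4}] nothing but 4 survives at r4c1, so r4c1=4.
Step 9. [r1c2∈{5}] r1c2 is down to just 5, so r1c2=5.
Step 10. [r1c4∈{3}] nothing but 3 survives at r1c4 ⇒ r1c4=3.
Step 11. [r2c6∈{5}] r2c6 is down to just 5. So r2c6=5.
Step 12. [r5c1∈{5}] r5c1 has the single candidate 5. So r5c1=5.
Step 13. [r4c5∈{5}] nothing but 5 survives at r4c5. So r4c5=5.
Step 14. [r5c3∈{1}] nothing but 1 survives at r5c3 ⇒ r5c3=1.
Step 15. [r4c2∈{1}] r4c2 has the single candidate 1 ⇒ r4c2=1.
Step 16. [r6c6∈{1}] r6c6 is down to just 1. So r6c6=1.

Answer: 1 5 4 3 2 6 / 2 3 6 4 1 5 / 6 2 5 1 4 3 / 4 1 3 6 5 2 / 5 6 1 2 3 4 / 3 4 2 5 6 1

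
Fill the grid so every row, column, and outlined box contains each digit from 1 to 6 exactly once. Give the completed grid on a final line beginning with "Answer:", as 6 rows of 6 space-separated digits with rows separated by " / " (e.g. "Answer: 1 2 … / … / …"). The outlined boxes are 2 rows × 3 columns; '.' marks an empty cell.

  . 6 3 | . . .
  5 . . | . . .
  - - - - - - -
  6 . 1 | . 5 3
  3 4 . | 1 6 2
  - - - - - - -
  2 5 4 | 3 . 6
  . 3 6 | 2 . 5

Step 1. [r1c1∈{1,4}] 4 has one home in col 1: r1c1. So r1c1=4.
Step 2. [r1c6∈{1}] r1c6 is down to just 1 ⇒ r1c6=1.
Step 3. [r2c3∈{2}] r2c3's peers cover all but 2 ⇒ r2c3=2.
Step 4. [r6c5∈{1,4}] r6c5 is the only open cell in row 6 admitting 4, so r6c5=4.
Step 5. [r3c4∈{4}] nothing but 4 survives at r3c4. So r3c4=4.
Step 6. [r4c3∈{5}] r4c3 has the single candidate 5. So r4c3=5.
Step 7. [r5c5∈{1}] r5c5's peers cover all but 1, so r5c5=1.
Step 8. [r3c2∈{2}] r3c2's peers cover all but 2. So r3c2=2.
Step 9. [r2c2∈{1}] r2c2's peers cover all but 1. So r2c2=1.
Step 10. [r1c4∈{5}] nothing but 5 survives at r1c4. So r1c4=5.
Step 11. [r2c5∈{3}] r2c5's peers cover all but 3. So r2c5=3.
Step 12. [r6c1∈{1}] r6c1's peers cover all but 1 ⇒ r6c1=1.
Step 13. [r2c4∈{6}] r2c4 is down to just 6. So r2c4=6.
Step 14. [r2c6∈{4}] r2c6 has the single candidate 4, so r2c6=4.
Step 15. [r1c5∈{2}] nothing but 2 survives at r1c5 ⇒ r1c5=2.

Answer: 4 6 3 5 2 1 / 5 1 2 6 3 4 / 6 2 1 4 5 3 / 3 4 5 1 6 2 / 2 5 4 3 1 6 / 1 3 6 2 4 5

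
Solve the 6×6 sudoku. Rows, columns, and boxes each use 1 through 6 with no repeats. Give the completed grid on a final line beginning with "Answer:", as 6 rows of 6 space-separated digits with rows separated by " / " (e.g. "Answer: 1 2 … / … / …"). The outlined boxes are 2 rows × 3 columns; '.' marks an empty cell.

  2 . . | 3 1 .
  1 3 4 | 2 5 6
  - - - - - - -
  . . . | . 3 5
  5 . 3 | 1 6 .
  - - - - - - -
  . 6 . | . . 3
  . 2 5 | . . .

Step 1. [r6c5∈{4}] only 4 remains possible at r6c5 ⇒ r6c5=4.
Step 2. [r3c4∈{4}] nothing but 4 survives at r3c4 ⇒ r3c4=4.
Step 3. [r3c3∈{1,2,6}] row 3 places 2 nowhere but r3c3. So r3c3=2.
Step 4. [r6c6∈{1}] r6c6 has the single candidate 1. So r6c6=1.
Step 5. [r3c2∈{1}] r3c2 has the single candidate 1 ⇒ r3c2=1.
Step 6. [r1c2∈{5}] r1c2 is down to just 5. So r1c2=5.
Step 7. [r4c2∈{4}] nothing but 4 survives at r4c2. So r4c2=4.
Step 8. [r1c6∈{4}] r1c6's peers cover all but 4 ⇒ r1c6=4.
Step 9. [r5c3∈{1}] r5c3 has the single candidate 1, so r5c3=1.
Step 10. [r6c1∈{3}] r6c1 has the single candidate 3 ⇒ r6c1=3.
Step 11. [r5c1∈{4}] r5c1 is down to just 4, so r5c1=4.
Step 12. [r6c4∈{6}] only 6 remains possible at r6c4 ⇒ r6c4=6.
Step 13. [r3c1∈{6}] r3c1 is down to just 6 ⇒ r3c1=6.
Step 14. [r1c3∈{6}] nothing but 6 survives at r1c3 ⇒ r1c3=6.
Step 15. [r5c5∈{2}] nothing but 2 survives at r5c5, so r5c5=2.
Step 16. [r4c6∈{2}] r4c6 has the single candidate 2, so r4c6=2.
Step 17. [r5c4∈{5}] only 5 remains possible at r5c4 ⇒ r5c4=5.

Answer: 2 5 6 3 1 4 / 1 3 4 2 5 6 / 6 1 2 4 3 5 / 5 4 3 1 6 2 / 4 6 1 5 2 3 / 3 2 5 6 4 1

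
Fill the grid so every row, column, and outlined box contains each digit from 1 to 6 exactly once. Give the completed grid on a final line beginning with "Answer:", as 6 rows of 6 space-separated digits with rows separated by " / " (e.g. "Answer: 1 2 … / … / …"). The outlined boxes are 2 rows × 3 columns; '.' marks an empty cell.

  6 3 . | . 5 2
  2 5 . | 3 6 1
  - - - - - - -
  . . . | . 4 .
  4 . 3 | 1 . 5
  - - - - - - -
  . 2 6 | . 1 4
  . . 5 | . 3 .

Step 1. [r6c6∈{6}] r6c6 is down to just 6, so r6c6=6.
Step 2. [r6c1∈{1}] only 1 remains possible at r6c1 ⇒ r6c1=1.
Step 3. [r1c3∈{1,4}] row 1 places 1 nowhere but r1c3, so r1c3=1.
Step 4. [r3c4∈{2,6}] r3c4 is the only open cell in col 4 admitting 6. So r3c4=6.
Step 5. [r3c2∈{1}] nothing but 1 survives at r3c2, so r3c2=1.
Step 6. [r5c4∈{5}] r5c4's peers cover all but 5. So r5c4=5.
Step 7. [r3c6∈{3}] only 3 remains possible at r3c6. So r3c6=3.
Step 8. [r6c4∈{2}] r6c4 has the single candidate 2, so r6c4=2.
Step 9. [r4c5∈{2}] nothing but 2 survives at r4c5, so r4c5=2.
Step 10. [r4c2∈{6}] nothing but 6 survives at r4c2, so r4c2=6.
Step 11. [r2c3∈{4}] r2c3 has the single candidate 4. So r2c3=4.
Step 12. [r3c1∈{5}] r3c1 has the single candidate 5, so r3c1=5.
Step 13. [r3c3∈{2}] r3c3 is down to just 2 ⇒ r3c3=2.
Step 14. [r1c4∈{4}] r1c4's peers cover all but 4. So r1c4=4.
Step 15. [r6c2∈{4}] r6c2's peers cover all but 4 ⇒ r6c2=4.
Step 16. [r5c1∈{3}] only 3 remains possible at r5c1. So r5c1=3.

Answer: 6 3 1 4 5 2 / 2 5 4 3 6 1 / 5 1 2 6 4 3 / 4 6 3 1 2 5 / 3 2 6 5 1 4 / 1 4 5 2 3 6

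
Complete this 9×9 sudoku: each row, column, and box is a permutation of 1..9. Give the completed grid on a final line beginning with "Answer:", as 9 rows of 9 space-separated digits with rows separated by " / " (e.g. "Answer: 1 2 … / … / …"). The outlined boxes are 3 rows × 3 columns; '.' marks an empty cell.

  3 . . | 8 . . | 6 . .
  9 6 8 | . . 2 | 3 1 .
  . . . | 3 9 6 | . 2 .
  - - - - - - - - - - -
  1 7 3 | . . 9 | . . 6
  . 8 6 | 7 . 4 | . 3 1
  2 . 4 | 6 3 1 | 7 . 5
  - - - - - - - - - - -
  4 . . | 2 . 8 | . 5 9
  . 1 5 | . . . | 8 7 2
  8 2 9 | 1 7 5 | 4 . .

Step 1. [r3c1∈{5,7}] across col 1, 7 lands solely at r3c1. So r3c1=7.
Step 2. [r4c5∈{2,5,8}] 8 has one home in col 5: r4c5. So r4c5=8.
Step 3. [r1c5∈{1,4,5}] col 5 places 1 nowhere but r1c5, so r1c5=1.
Step 4. [r1c8∈{4,9}] 9 has one home in row 1: r1c8, so r1c8=9.
Step 5. [r2c9∈{4,7}] 7 has one home in row 2: r2c9 ⇒ r2c9=7.
Step 6. [r5c5∈{2,5}] r5c5 is the only open cell in col 5 admitting 2. So r5c5=2.
Step 7. [r1c9∈{4}] r1c9 is down to just 4 ⇒ r1c9=4.
Step 8. [r2c5∈{4,5}] 5 has one home in col 5: r2c5. So r2c5=5.
Step 9. [r8c5∈{4,6}] 4 has one home in col 5: r8c5 ⇒ r8c5=4.
Step 10. [r3c7∈{5}] nothing but 5 survives at r3c7 ⇒ r3c7=5.
Step 11. [r8c1∈{6}] r8c1's peers cover all but 6, so r8c1=6.
Step 12. [r5c7∈{9}] r5c7 is down to just 9 ⇒ r5c7=9.
Step 13. [r8c4∈{9}] r8c4 is down to just 9. So r8c4=9.
Step 14. [r4c7∈{2}] r4c7 has the single candidate 2, so r4c7=2.
Step 15. [r4c4∈{5}] r4c4 has the single candidate 5. So r4c4=5.
Step 16. [r5c1∈{5}] nothing but 5 survives at r5c1. So r5c1=5.
Step 17. [r3c9∈{8}] r3c9 is down to just 8, so r3c9=8.
Step 18. [r1c6∈{7}] r1c6's peers cover all but 7 ⇒ r1c6=7.
Step 19. [r6c8∈{8}] r6c8's peers cover all but 8. So r6c8=8.
Step 20. [r7c5∈{6}] nothing but 6 survives at r7c5, so r7c5=6.
Step 21. [r8c6∈{3}] only 3 remains possible at r8c6 ⇒ r8c6=3.
Step 22. [r7c7∈{1}] r7c7 is down to just 1. So r7c7=1.
Step 23. [r7c2∈{3}] r7c2 has the single candidate 3. So r7c2=3.
Step 24. [r3c2∈{4}] r3c2 is down to just 4 ⇒ r3c2=4.
Step 25. [r2c4∈{4}] nothing but 4 survives at r2c4. So r2c4=4.
Step 26. [r1c2∈{5}] only 5 remains possible at r1c2 ⇒ r1c2=5.
Step 27. [r3c3∈{1}] only 1 remains possible at r3c3 ⇒ r3c3=1.
Step 28. [r9c9∈{3}] nothing but 3 survives at r9c9, so r9c9=3.
Step 29. [r9c8∈{6}] r9c8's peers cover all but 6, so r9c8=6.
Step 30. [r4c8∈{4}] only 4 remains possible at r4c8. So r4c8=4.
Step 31. [r1c3∈{2}] only 2 remains possible at r1c3, so r1c3=2.
Step 32. [r6c2∈{9}] r6c2 is down to just 9 ⇒ r6c2=9.
Step 33. [r7c3∈{7}] nothing but 7 survives at r7c3. So r7c3=7.

Answer: 3 5 2 8 1 7 6 9 4 / 9 6 8 4 5 2 3 1 7 / 7 4 1 3 9 6 5 2 8 / 1 7 3 5 8 9 2 4 6 / 5 8 6 7 2 4 9 3 1 / 2 9 4 6 3 1 7 8 5 / 4 3 7 2 6 8 1 5 9 / 6 1 5 9 4 3 8 7 2 / 8 2 9 1 7 5 4 6 3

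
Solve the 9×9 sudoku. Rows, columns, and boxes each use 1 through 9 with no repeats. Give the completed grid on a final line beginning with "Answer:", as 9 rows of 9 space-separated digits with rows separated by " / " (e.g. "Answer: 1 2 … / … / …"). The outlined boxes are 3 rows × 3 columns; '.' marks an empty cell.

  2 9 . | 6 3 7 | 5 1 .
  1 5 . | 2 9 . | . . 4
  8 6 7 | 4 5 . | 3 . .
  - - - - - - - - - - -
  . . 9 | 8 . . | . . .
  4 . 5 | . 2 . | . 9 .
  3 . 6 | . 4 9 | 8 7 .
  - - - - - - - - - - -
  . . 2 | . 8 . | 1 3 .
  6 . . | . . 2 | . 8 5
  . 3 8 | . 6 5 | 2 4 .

Step 1. [r9c4∈{1,7,9}] in row 9, 1 fits only at r9c4. So r9c4=1.
Step 2. [r5c7∈{6}] r5c7 has the single candidate 6. So r5c7=6.
Step 3. [r8c5∈{7}] r8c5 has the single candidate 7 ⇒ r8c5=7.
Step 4. [r4c5∈{1}] r4c5 has the single candidate 1 ⇒ r4c5=1.
Step 5. [r4c1∈{7}] r4c1 has the single candidate 7, so r4c1=7.
Step 6. [r5c6∈{3}] r5c6 is down to just 3 ⇒ r5c6=3.
Step 7. [r4c2∈{2}] nothing but 2 survives at r4c2 ⇒ r4c2=2.
Step 8. [r3c9∈{2,9}] 9 has one home in row 3: r3c9, so r3c9=9.
Step 9. [r6c2∈{1}] nothing but 1 survives at r6c2 ⇒ r6c2=1.
Step 10. [r7c4∈{9}] r7c4 is down to just 9 ⇒ r7c4=9.
Step 11. [r7c2∈{4,7}] r7c2 is the only open cell in col 2 admitting 7 ⇒ r7c2=7.
Step 12. [r1c3∈{4}] r1c3 is down to just 4. So r1c3=4.
Step 13. [r7c9∈{6}] r7c9 has the single candidate 6 ⇒ r7c9=6.
Step 14. [r6c9∈{2}] only 2 remains possible at r6c9. So r6c9=2.
Step 15. [r9c9∈{7}] r9c9 is down to just 7, so r9c9=7.
Step 16. [r4c9∈{3}] r4c9 is down to just 3 ⇒ r4c9=3.
Step 17. [r8c4∈{3}] r8c4's peers cover all but 3. So r8c4=3.
Step 18. [r4c6∈{6}] nothing but 6 survives at r4c6. So r4c6=6.
Step 19. [r8c7∈{9}] only 9 remains possible at r8c7, so r8c7=9.
Step 20. [r4c8∈{5}] r4c8's peers cover all but 5. So r4c8=5.
Step 21. [r1c9∈{8}] r1c9 is down to just 8. So r1c9=8.
Step 22. [r5c4∈{7}] only 7 remains possible at r5c4, so r5c4=7.
Step 23. [r5c2∈{8}] r5c2 is down to just 8 ⇒ r5c2=8.
Step 24. [r2c7∈{7}] nothing but 7 survives at r2c7. So r2c7=7.
Step 25. [r7c6∈{4}] only 4 remains possible at r7c6 ⇒ r7c6=4.
Step 26. [r2c6∈{8}] r2c6 is down to just 8, so r2c6=8.
Step 27. [r9c1∈{9}] nothing but 9 survives at r9c1. So r9c1=9.
Step 28. [r3c8∈{2}] r3c8 has the single candidate 2. So r3c8=2.
Step 29. [r6c4∈{5}] r6c4 has the single candidate 5 ⇒ r6c4=5.
Step 30. [r8c3∈{1}] r8c3 has the single candidate 1, so r8c3=1.
Step 31. [r5c9∈{1}] r5c9 is down to just 1. So r5c9=1.
Step 32. [r2c8∈{6}] nothing but 6 survives at r2c8 ⇒ r2c8=6.
Step 33. [r7c1∈{5}] r7c1's peers cover all but 5. So r7c1=5.
Step 34. [r2c3∈{3}] nothing but 3 survives at r2c3. So r2c3=3.
Step 35. [r4c7∈{4}] only 4 remains possible at r4c7 ⇒ r4c7=4.
Step 36. [r3c6∈{1}] r3c6 has the single candidate 1 ⇒ r3c6=1.
Step 37. [r8c2∈{4}] r8c2's peers cover all but 4 ⇒ r8c2=4.

Answer: 2 9 4 6 3 7 5 1 8 / 1 5 3 2 9 8 7 6 4 / 8 6 7 4 5 1 3 2 9 / 7 2 9 8 1 6 4 5 3 / 4 8 5 7 2 3 6 9 1 / 3 1 6 5 4 9 8 7 2 / 5 7 2 9 8 4 1 3 6 / 6 4 1 3 7 2 9 8 5 / 9 3 8 1 6 5 2 4 7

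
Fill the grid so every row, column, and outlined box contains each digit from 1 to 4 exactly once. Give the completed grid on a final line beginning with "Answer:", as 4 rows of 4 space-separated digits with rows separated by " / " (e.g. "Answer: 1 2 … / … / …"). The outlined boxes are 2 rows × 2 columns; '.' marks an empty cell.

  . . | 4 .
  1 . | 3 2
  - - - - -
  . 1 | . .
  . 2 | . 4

Step 1. [r4c1∈{3}] nothing but 3 survives at r4c1, so r4c1=3.
Step 2. [r1c1∈{2}] r1c1 has the single candidate 2. So r1c1=2.
Step 3. [r2c2∈{4}] r2c2 has the single candidate 4, so r2c2=4.
Step 4. [r1c4∈{1}] r1c4 is down to just 1, so r1c4=1.
Step 5. [r1c2∈{3}] r1c2 has the single candidate 3. So r1c2=3.
Step 6. [r3c3∈{2}] r3c3 is down to just 2, so r3c3=2.
Step 7. [r4c3∈{1}] r4c3's peers cover all but 1, so r4c3=1.
Step 8. [r3c1∈{4}] r3c1 is down to just 4. So r3c1=4.
Step 9. [r3c4∈{3}] nothing but 3 survives at r3c4, so r3c4=3.

Answer: 2 3 4 1 / 1 4 3 2 / 4 1 2 3 / 3 2 1 4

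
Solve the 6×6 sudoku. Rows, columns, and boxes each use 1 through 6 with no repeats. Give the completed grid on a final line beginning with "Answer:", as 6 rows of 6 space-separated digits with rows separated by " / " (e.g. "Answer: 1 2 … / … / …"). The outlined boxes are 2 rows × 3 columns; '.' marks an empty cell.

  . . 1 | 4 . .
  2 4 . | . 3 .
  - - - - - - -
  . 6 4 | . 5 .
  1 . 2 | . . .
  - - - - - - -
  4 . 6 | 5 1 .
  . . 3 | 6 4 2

Step 1. [r2c6∈{1,5,6}] row 2 places 6 nowhere but r2c6. So r2c6=6.
Step 2. [r4c4∈{3}] r4c4's peers cover all but 3, so r4c4=3.
Step 3. [r1c1∈{3,5,6}] across row 1, 6 lands solely at r1c1, so r1c1=6.
Step 4. [r4c2∈{5}] r4c2's peers cover all but 5. So r4c2=5.
Step 5. [r3c4∈{1,2}] r3c4 is the only open cell in row 3 admitting 2, so r3c4=2.
Step 6. [r2c4∈{1}] r2c4 is down to just 1. So r2c4=1.
Step 7. [r1c6∈{5}] r1c6 has the single candidate 5 ⇒ r1c6=5.
Step 8. [r6c2∈{1}] r6c2's peers cover all but 1, so r6c2=1.
Step 9. [r4c5∈{6}] r4c5 is down to just 6. So r4c5=6.
Step 10. [r5c6∈{3}] r5c6 has the single candidate 3 ⇒ r5c6=3.
Step 11. [r3c1∈{3}] r3c1 has the single candidate 3, so r3c1=3.
Step 12. [r1c2∈{3}] only 3 remains possible at r1c2. So r1c2=3.
Step 13. [r3c6∈{1}] r3c6's peers cover all but 1. So r3c6=1.
Step 14. [r2c3∈{5}] only 5 remains possible at r2c3, so r2c3=5.
Step 15. [r6c1∈{5}] nothing but 5 survives at r6c1, so r6c1=5.
Step 16. [r4c6∈{4}] r4c6 has the single candidate 4, so r4c6=4.
Step 17. [r5c2∈{2}] nothing but 2 survives at r5c2. So r5c2=2.
Step 18. [r1c5∈{2}] r1c5 has the single candidate 2. So r1c5=2.

Answer: 6 3 1 4 2 5 / 2 4 5 1 3 6 / 3 6 4 2 5 1 / 1 5 2 3 6 4 / 4 2 6 5 1 3 / 5 1 3 6 4 2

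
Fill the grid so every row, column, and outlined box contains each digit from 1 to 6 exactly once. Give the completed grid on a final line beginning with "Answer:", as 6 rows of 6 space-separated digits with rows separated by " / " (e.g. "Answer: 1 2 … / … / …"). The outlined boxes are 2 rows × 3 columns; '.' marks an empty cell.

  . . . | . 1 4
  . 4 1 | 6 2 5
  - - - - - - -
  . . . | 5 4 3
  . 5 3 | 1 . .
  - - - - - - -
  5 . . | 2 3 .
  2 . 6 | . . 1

Step 1. [r1c4∈{3}] r1c4 has the single candidate 3. So r1c4=3.
Step 2. [r1c1∈{6}] r1c1 has the single candidate 6, so r1c1=6.
Step 3. [r1c2∈{2}] r1c2 is down to just 2 ⇒ r1c2=2.
Step 4. [r5c6∈{6}] only 6 remains possible at r5c6, so r5c6=6.
Step 5. [r3c1∈{1}] r3c1 has the single candidate 1 ⇒ r3c1=1.
Step 6. [r5c3∈{4}] r5c3 is down to just 4. So r5c3=4.
Step 7. [r4c5∈{6}] only 6 remains possible at r4c5 ⇒ r4c5=6.
Step 8. [r3c2∈{6}] nothing but 6 survives at r3c2, so r3c2=6.
Step 9. [r5c2∈{1}] r5c2's peers cover all but 1. So r5c2=1.
Step 10. [r6c2∈{3}] nothing but 3 survives at r6c2 ⇒ r6c2=3.
Step 11. [r2c1∈{3}] r2c1 has the single candidate 3. So r2c1=3.
Step 12. [r1c3∈{5}] only 5 remains possible at r1c3. So r1c3=5.
Step 13. [r6c5∈{5}] r6c5 is down to just 5 ⇒ r6c5=5.
Step 14. [r6c4∈{4}] r6c4's peers cover all but 4. So r6c4=4.
Step 15. [r3c3∈{2}] only 2 remains possible at r3c3, so r3c3=2.
Step 16. [r4c6∈{2}] r4c6 has the single candidate 2 ⇒ r4c6=2.
Step 17. [r4c1∈{4}] nothing but 4 survives at r4c1 ⇒ r4c1=4.

Answer: 6 2 5 3 1 4 / 3 4 1 6 2 5 / 1 6 2 5 4 3 / 4 5 3 1 6 2 / 5 1 4 2 3 6 / 2 3 6 4 5 1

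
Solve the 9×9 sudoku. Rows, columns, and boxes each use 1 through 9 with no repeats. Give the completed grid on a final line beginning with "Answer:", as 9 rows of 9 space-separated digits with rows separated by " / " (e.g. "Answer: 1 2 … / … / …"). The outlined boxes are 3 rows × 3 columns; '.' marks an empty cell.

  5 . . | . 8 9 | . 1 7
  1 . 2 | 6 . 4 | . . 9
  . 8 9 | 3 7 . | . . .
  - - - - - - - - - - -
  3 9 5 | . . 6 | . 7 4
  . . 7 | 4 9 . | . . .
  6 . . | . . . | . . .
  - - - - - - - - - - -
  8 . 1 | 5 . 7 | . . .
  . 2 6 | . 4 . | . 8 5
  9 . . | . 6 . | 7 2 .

Step 1. [r3c6∈{1,2,5}] across row 3, 1 lands solely at r3c6. So r3c6=1.
Step 2. [r8c6∈{3}] only 3 remains possible at r8c6, so r8c6=3.
Step 3. [r6c5∈{1,2,3,5}] in col 5, 3 fits only at r6c5 ⇒ r6c5=3.
Step 4. [r2c7∈{3,5,8}] in row 2, 8 fits only at r2c7 ⇒ r2c7=8.
Step 5. [r4c4∈{1,2,8}] across row 4, 8 lands solely at r4c4, so r4c4=8.
Step 6. [r5c9∈{1,2,3,6,8}] row 5 places 8 nowhere but r5c9, so r5c9=8.
Step 7. [r3c1∈{4}] r3c1 has the single candidate 4, so r3c1=4.
Step 8. [r7c8∈{3,4,6,9}] 4 has one home in col 8: r7c8. So r7c8=4.
Step 9. [r7c2∈{3}] r7c2 is down to just 3, so r7c2=3.
Step 10. [r1c7∈{2,3,4,6}] row 1 places 4 nowhere but r1c7 ⇒ r1c7=4.
Step 11. [r5c7∈{1,2,3,5,6}] col 7 places 3 nowhere but r5c7, so r5c7=3.
Step 12. [r9c4∈{1}] r9c4's peers cover all but 1, so r9c4=1.
Step 13. [r6c9∈{1,2}] across col 9, 1 lands solely at r6c9, so r6c9=1.
Step 14. [r7c7∈{6,9}] in row 7, 9 fits only at r7c7, so r7c7=9.
Step 15. [r3c7∈{2,5,6}] col 7 places 6 nowhere but r3c7. So r3c7=6.
Step 16. [r6c7∈{2,5}] across col 7, 5 lands solely at r6c7 ⇒ r6c7=5.
Step 17. [r6c6∈{2}] r6c6's peers cover all but 2. So r6c6=2.
Step 18. [r6c2∈{4}] only 4 remains possible at r6c2. So r6c2=4.
Step 19. [r2c5∈{5}] nothing but 5 survives at r2c5 ⇒ r2c5=5.
Step 20. [r2c2∈{7}] nothing but 7 survives at r2c2 ⇒ r2c2=7.
Step 21. [r2c8∈{3}] r2c8's peers cover all but 3, so r2c8=3.
Step 22. [r7c9∈{6}] only 6 remains possible at r7c9, so r7c9=6.
Step 23. [r4c5∈{1}] r4c5 has the single candidate 1 ⇒ r4c5=1.
Step 24. [r5c6∈{5}] r5c6 has the single candidate 5. So r5c6=5.
Step 25. [r8c7∈{1}] only 1 remains possible at r8c7, so r8c7=1.
Step 26. [r3c8∈{5}] r3c8 is down to just 5 ⇒ r3c8=5.
Step 27. [r9c9∈{3}] r9c9's peers cover all but 3 ⇒ r9c9=3.
Step 28. [r9c3∈{4}] r9c3 has the single candidate 4 ⇒ r9c3=4.
Step 29. [r5c1∈{2}] r5c1 is down to just 2. So r5c1=2.
Step 30. [r9c6∈{8}] only 8 remains possible at r9c6. So r9c6=8.
Step 31. [r5c8∈{6}] only 6 remains possible at r5c8. So r5c8=6.
Step 32. [r8c1∈{7}] r8c1 is down to just 7 ⇒ r8c1=7.
Step 33. [r5c2∈{1}] r5c2 has the single candidate 1 ⇒ r5c2=1.
Step 34. [r4c7∈{2}] r4c7 is down to just 2 ⇒ r4c7=2.
Step 35. [r8c4∈{9}] r8c4's peers cover all but 9. So r8c4=9.
Step 36. [r3c9∈{2}] nothing but 2 survives at r3c9 ⇒ r3c9=2.
Step 37. [r6c3∈{8}] only 8 remains possible at r6c3. So r6c3=8.
Step 38. [r1c3∈{3}] only 3 remains possible at r1c3, so r1c3=3.
Step 39. [r1c4∈{2}] only 2 remains possible at r1c4, so r1c4=2.
Step 40. [r1c2∈{6}] only 6 remains possible at r1c2, so r1c2=6.
Step 41. [r6c4∈{7}] only 7 remains possible at r6c4 ⇒ r6c4=7.
Step 42. [r7c5∈{2}] r7c5's peers cover all but 2, so r7c5=2.
Step 43. [r9c2∈{5}] only 5 remains possible at r9c2 ⇒ r9c2=5.
Step 44. [r6c8∈{9}] r6c8's peers cover all but 9 ⇒ r6c8=9.

Answer: 5 6 3 2 8 9 4 1 7 / 1 7 2 6 5 4 8 3 9 / 4 8 9 3 7 1 6 5 2 / 3 9 5 8 1 6 2 7 4 / 2 1 7 4 9 5 3 6 8 / 6 4 8 7 3 2 5 9 1 / 8 3 1 5 2 7 9 4 6 / 7 2 6 9 4 3 1 8 5 / 9 5 4 1 6 8 7 2 3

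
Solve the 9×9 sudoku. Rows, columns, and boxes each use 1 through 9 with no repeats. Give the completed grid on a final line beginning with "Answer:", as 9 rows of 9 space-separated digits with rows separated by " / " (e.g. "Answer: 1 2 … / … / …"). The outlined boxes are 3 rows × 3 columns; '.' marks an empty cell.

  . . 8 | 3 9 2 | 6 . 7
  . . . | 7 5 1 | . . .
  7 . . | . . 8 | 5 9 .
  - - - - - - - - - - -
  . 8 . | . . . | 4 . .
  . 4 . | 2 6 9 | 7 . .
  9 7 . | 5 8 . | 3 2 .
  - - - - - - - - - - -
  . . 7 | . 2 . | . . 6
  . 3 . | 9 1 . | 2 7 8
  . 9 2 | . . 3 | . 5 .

Step 1. [r6c9∈{1}] only 1 remains possible at r6c9, so r6c9=1.
Step 2. [r9c9∈{4}] nothing but 4 survives at r9c9 ⇒ r9c9=4.
Step 3. [r8c6∈{4,5,6}] 6 has one home in col 6: r8c6. So r8c6=6.
Step 4. [r4c1∈{1,2,3,5,6}] 2 has one home in row 4: r4c1 ⇒ r4c1=2.
Step 5. [r1c8∈{1,4}] r1c8 is the only open cell in box 3 admitting 1 ⇒ r1c8=1.
Step 6. [r1c1∈{4,5}] r1c1 is the only open cell in row 1 admitting 4, so r1c1=4.
Step 7. [r8c1∈{5}] only 5 remains possible at r8c1, so r8c1=5.
Step 8. [r7c2∈{1}] r7c2 is down to just 1. So r7c2=1.
Step 9. [r3c3∈{1,3,6}] 1 has one home in row 3: r3c3 ⇒ r3c3=1.
Step 10. [r3c9∈{2,3}] 3 has one home in row 3: r3c9 ⇒ r3c9=3.
Step 11. [r9c4∈{8}] nothing but 8 survives at r9c4 ⇒ r9c4=8.
Step 12. [r4c5∈{3,7}] 3 has one home in col 5: r4c5, so r4c5=3.
Step 13. [r7c4∈{4}] r7c4 has the single candidate 4 ⇒ r7c4=4.
Step 14. [r3c2∈{2,6}] r3c2 is the only open cell in row 3 admitting 2. So r3c2=2.
Step 15. [r6c3∈{6}] r6c3's peers cover all but 6 ⇒ r6c3=6.
Step 16. [r5c9∈{5}] nothing but 5 survives at r5c9 ⇒ r5c9=5.
Step 17. [r5c3∈{3}] r5c3 has the single candidate 3, so r5c3=3.
Step 18. [r2c1∈{3,6}] in row 2, 3 fits only at r2c1. So r2c1=3.
Step 19. [r2c8∈{4,8}] r2c8 is the only open cell in row 2 admitting 4 ⇒ r2c8=4.
Step 20. [r4c6∈{7}] r4c6's peers cover all but 7, so r4c6=7.
Step 21. [r5c1∈{1}] r5c1's peers cover all but 1 ⇒ r5c1=1.
Step 22. [r6c6∈{4}] only 4 remains possible at r6c6 ⇒ r6c6=4.
Step 23. [r4c4∈{1}] r4c4's peers cover all but 1, so r4c4=1.
Step 24. [r2c9∈{2}] r2c9 is down to just 2. So r2c9=2.
Step 25. [r3c5∈{4}] r3c5's peers cover all but 4, so r3c5=4.
Step 26. [r7c7∈{9}] r7c7 is down to just 9 ⇒ r7c7=9.
Step 27. [r1c2∈{5}] r1c2's peers cover all but 5, so r1c2=5.
Step 28. [r7c6∈{5}] r7c6 is down to just 5, so r7c6=5.
Step 29. [r7c8∈{3}] r7c8's peers cover all but 3, so r7c8=3.
Step 30. [r2c2∈{6}] r2c2's peers cover all but 6, so r2c2=6.
Step 31. [r5c8∈{8}] nothing but 8 survives at r5c8. So r5c8=8.
Step 32. [r7c1∈{8}] only 8 remains possible at r7c1. So r7c1=8.
Step 33. [r3c4∈{6}] r3c4's peers cover all but 6 ⇒ r3c4=6.
Step 34. [r9c7∈{1}] r9c7 has the single candidate 1, so r9c7=1.
Step 35. [r2c3∈{9}] r2c3's peers cover all but 9. So r2c3=9.
Step 36. [r2c7∈{8}] r2c7 is down to just 8. So r2c7=8.
Step 37. [r4c3∈{5}] only 5 remains possible at r4c3. So r4c3=5.
Step 38. [r4c9∈{9}] r4c9 has the single candidate 9, so r4c9=9.
Step 39. [r4c8∈{6}] r4c8 has the single candidate 6. So r4c8=6.
Step 40. [r9c5∈{7}] r9c5 has the single candidate 7. So r9c5=7.
Step 41. [r8c3∈{4}] nothing but 4 survives at r8c3, so r8c3=4.
Step 42. [r9c1∈{6}] nothing but 6 survives at r9c1, so r9c1=6.

Answer: 4 5 8 3 9 2 6 1 7 / 3 6 9 7 5 1 8 4 2 / 7 2 1 6 4 8 5 9 3 / 2 8 5 1 3 7 4 6 9 / 1 4 3 2 6 9 7 8 5 / 9 7 6 5 8 4 3 2 1 / 8 1 7 4 2 5 9 3 6 / 5 3 4 9 1 6 2 7 8 / 6 9 2 8 7 3 1 5 4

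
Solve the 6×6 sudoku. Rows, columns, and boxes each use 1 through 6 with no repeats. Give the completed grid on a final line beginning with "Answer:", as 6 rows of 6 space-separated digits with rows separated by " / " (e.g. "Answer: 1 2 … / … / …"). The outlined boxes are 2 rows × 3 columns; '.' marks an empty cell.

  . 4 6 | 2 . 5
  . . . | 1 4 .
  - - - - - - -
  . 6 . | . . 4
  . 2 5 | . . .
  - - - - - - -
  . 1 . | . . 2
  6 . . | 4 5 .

Step 1. [r6c2∈{3}] only 3 remains possible at r6c2 ⇒ r6c2=3.
Step 2. [r1c5∈{3}] only 3 remains possible at r1c5, so r1c5=3.
Step 3. [r4c6∈{1,3,6}] across col 6, 3 lands solely at r4c6 ⇒ r4c6=3.
Step 4. [r3c3∈{1,3}] col 3 places 1 nowhere but r3c3 ⇒ r3c3=1.
Step 5. [r2c1∈{2,3,5}] across col 1, 2 lands solely at r2c1 ⇒ r2c1=2.
Step 6. [r4c4∈{6}] only 6 remains possible at r4c4 ⇒ r4c4=6.
Step 7. [r5c1∈{4,5}] r5c1 is the only open cell in row 5 admitting 5, so r5c1=5.
Step 8. [r4c5∈{1}] nothing but 1 survives at r4c5, so r4c5=1.
Step 9. [r2c6∈{6}] r2c6 is down to just 6 ⇒ r2c6=6.
Step 10. [r6c3∈{2}] only 2 remains possible at r6c3. So r6c3=2.
Step 11. [r3c1∈{3}] nothing but 3 survives at r3c1, so r3c1=3.
Step 12. [r2c2∈{5}] nothing but 5 survives at r2c2 ⇒ r2c2=5.
Step 13. [r5c4∈{3}] r5c4's peers cover all but 3, so r5c4=3.
Step 14. [r5c5∈{6}] r5c5 is down to just 6, so r5c5=6.
Step 15. [r3c4∈{5}] only 5 remains possible at r3c4. So r3c4=5.
Step 16. [r4c1∈{4}] nothing but 4 survives at r4c1 ⇒ r4c1=4.
Step 17. [r5c3∈{4}] nothing but 4 survives at r5c3 ⇒ r5c3=4.
Step 18. [r3c5∈{2}] r3c5 is down to just 2, so r3c5=2.
Step 19. [r2c3∈{3}] r2c3's peers cover all but 3. So r2c3=3.
Step 20. [r6c6∈{1}] r6c6's peers cover all but 1 ⇒ r6c6=1.
Step 21. [r1c1∈{1}] only 1 remains possible at r1c1, so r1c1=1.

Answer: 1 4 6 2 3 5 / 2 5 3 1 4 6 / 3 6 1 5 2 4 / 4 2 5 6 1 3 / 5 1 4 3 6 2 / 6 3 2 4 5 1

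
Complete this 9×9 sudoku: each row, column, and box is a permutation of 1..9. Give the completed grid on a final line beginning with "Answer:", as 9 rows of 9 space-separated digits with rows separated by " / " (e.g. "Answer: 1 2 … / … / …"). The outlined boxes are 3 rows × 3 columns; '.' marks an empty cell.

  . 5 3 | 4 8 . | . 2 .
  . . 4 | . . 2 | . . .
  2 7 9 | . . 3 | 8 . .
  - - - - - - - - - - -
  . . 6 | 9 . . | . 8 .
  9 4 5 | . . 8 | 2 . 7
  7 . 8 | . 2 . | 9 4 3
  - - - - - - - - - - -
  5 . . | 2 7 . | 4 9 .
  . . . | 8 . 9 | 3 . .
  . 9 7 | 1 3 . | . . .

Step 1. [r5c8∈{1,6}] 6 has one home in box 6: r5c8, so r5c8=6.
Step 2. [r9c8∈{5}] r9c8's peers cover all but 5 ⇒ r9c8=5.
Step 3. [r3c8∈{1}] only 1 remains possible at r3c8. So r3c8=1.
Step 4. [r9c7∈{6}] nothing but 6 survives at r9c7. So r9c7=6.
Step 5. [r4c7∈{1,5}] in col 7, 1 fits only at r4c7, so r4c7=1.
Step 6. [r7c3∈{1}] nothing but 1 survives at r7c3. So r7c3=1.
Step 7. [r2c4∈{5,6,7}] r2c4 is the only open cell in col 4 admitting 7. So r2c4=7.
Step 8. [r8c5∈{4,5,6}] 5 has one home in row 8: r8c5. So r8c5=5.
Step 9. [r3c5∈{6}] r3c5 is down to just 6 ⇒ r3c5=6.
Step 10. [r7c2∈{3,6,8}] row 7 places 3 nowhere but r7c2 ⇒ r7c2=3.
Step 11. [r9c1∈{4,8}] box 7 places 8 nowhere but r9c1 ⇒ r9c1=8.
Step 12. [r4c9∈{5}] r4c9 is down to just 5, so r4c9=5.
Step 13. [r6c6∈{1,5,6}] across col 6, 5 lands solely at r6c6 ⇒ r6c6=5.
Step 14. [r1c6∈{1}] r1c6's peers cover all but 1, so r1c6=1.
Step 15. [r1c1∈{6}] nothing but 6 survives at r1c1. So r1c1=6.
Step 16. [r8c3∈{2}] r8c3 is down to just 2, so r8c3=2.
Step 17. [r4c5∈{4}] nothing but 4 survives at r4c5 ⇒ r4c5=4.
Step 18. [r2c2∈{1,8}] across row 2, 8 lands solely at r2c2 ⇒ r2c2=8.
Step 19. [r2c9∈{6,9}] r2c9 is the only open cell in row 2 admitting 6. So r2c9=6.
Step 20. [r4c6∈{7}] r4c6 has the single candidate 7, so r4c6=7.
Step 21. [r6c2∈{1}] only 1 remains possible at r6c2 ⇒ r6c2=1.
Step 22. [r5c5∈{1}] r5c5's peers cover all but 1, so r5c5=1.
Step 23. [r2c5∈{9}] r2c5's peers cover all but 9 ⇒ r2c5=9.
Step 24. [r6c4∈{6}] r6c4's peers cover all but 6, so r6c4=6.
Step 25. [r8c1∈{4}] nothing but 4 survives at r8c1 ⇒ r8c1=4.
Step 26. [r8c8∈{7}] r8c8's peers cover all but 7 ⇒ r8c8=7.
Step 27. [r4c1∈{3}] only 3 remains possible at r4c1. So r4c1=3.
Step 28. [r9c6∈{4}] r9c6's peers cover all but 4 ⇒ r9c6=4.
Step 29. [r5c4∈{3}] nothing but 3 survives at r5c4. So r5c4=3.
Step 30. [r2c7∈{5}] nothing but 5 survives at r2c7. So r2c7=5.
Step 31. [r3c9∈{4}] only 4 remains possible at r3c9 ⇒ r3c9=4.
Step 32. [r3c4∈{5}] r3c4 has the single candidate 5. So r3c4=5.
Step 33. [r8c9∈{1}] r8c9's peers cover all but 1 ⇒ r8c9=1.
Step 34. [r8c2∈{6}] nothing but 6 survives at r8c2. So r8c2=6.
Step 35. [r9c9∈{2}] r9c9 is down to just 2, so r9c9=2.
Step 36. [r4c2∈{2}] r4c2's peers cover all but 2. So r4c2=2.
Step 37. [r7c9∈{8}] r7c9 has the single candidate 8, so r7c9=8.
Step 38. [r1c7∈{7}] only 7 remains possible at r1c7, so r1c7=7.
Step 39. [r2c1∈{1}] r2c1 has the single candidate 1 ⇒ r2c1=1.
Step 40. [r1c9∈{9}] only 9 remains possible at r1c9 ⇒ r1c9=9.
Step 41. [r7c6∈{6}] r7c6 is down to just 6 ⇒ r7c6=6.
Step 42. [r2c8∈{3}] nothing but 3 survives at r2c8. So r2c8=3.

Answer: 6 5 3 4 8 1 7 2 9 / 1 8 4 7 9 2 5 3 6 / 2 7 9 5 6 3 8 1 4 / 3 2 6 9 4 7 1 8 5 / 9 4 5 3 1 8 2 6 7 / 7 1 8 6 2 5 9 4 3 / 5 3 1 2 7 6 4 9 8 / 4 6 2 8 5 9 3 7 1 / 8 9 7 1 3 4 6 5 2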